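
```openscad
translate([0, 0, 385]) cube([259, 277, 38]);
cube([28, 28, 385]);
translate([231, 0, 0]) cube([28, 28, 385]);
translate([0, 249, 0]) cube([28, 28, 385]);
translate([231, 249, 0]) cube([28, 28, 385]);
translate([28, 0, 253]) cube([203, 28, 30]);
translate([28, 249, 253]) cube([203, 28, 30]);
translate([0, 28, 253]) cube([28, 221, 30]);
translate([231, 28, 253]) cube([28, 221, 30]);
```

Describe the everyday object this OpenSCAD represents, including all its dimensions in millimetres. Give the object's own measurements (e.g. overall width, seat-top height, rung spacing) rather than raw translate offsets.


A simple wooden stool: a rectangular seat 259 mm (x) by 277 mm (y), 38 mm thick, top face at z = 423 mm, on four square legs, each 28×28 mm in cross-section. The legs rest on z = 0, each flush with a corner of the seat. Four stretchers, 28 mm wide and 30 mm tall, connect adjacent legs with their undersides at z = 253 mm, each running between the inner faces of the legs it joins and aligned with the legs' outer faces on the other axis.


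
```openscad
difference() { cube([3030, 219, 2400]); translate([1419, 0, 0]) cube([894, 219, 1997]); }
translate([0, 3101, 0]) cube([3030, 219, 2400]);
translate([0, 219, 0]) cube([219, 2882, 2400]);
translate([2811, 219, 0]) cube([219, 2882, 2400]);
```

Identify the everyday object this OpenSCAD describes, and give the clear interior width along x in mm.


A single room. The interior width is 2592 mm.

Four walls enclosing a rectangle with a door in the front wall — a room. Outside width 3030 minus two 219 mm walls gives 2592 mm.


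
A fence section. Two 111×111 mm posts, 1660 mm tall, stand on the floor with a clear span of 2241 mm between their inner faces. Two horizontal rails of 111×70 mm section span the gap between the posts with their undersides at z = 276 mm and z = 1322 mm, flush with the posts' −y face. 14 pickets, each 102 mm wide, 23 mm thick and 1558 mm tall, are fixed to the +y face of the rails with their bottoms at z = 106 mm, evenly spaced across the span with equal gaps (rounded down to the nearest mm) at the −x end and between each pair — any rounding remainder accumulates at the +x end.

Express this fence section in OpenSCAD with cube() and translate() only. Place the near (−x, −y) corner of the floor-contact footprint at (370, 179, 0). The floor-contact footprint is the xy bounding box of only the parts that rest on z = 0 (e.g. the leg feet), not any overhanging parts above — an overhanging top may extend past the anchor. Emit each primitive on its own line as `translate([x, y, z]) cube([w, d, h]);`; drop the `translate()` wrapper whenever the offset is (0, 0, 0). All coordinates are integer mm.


translate([370, 179, 0]) cube([111, 111, 1660]);
translate([2722, 179, 0]) cube([111, 111, 1660]);
translate([481, 179, 276]) cube([2241, 111, 70]);
translate([481, 179, 1322]) cube([2241, 111, 70]);
translate([535, 290, 106]) cube([102, 23, 1558]);
translate([691, 290, 106]) cube([102, 23, 1558]);
translate([847, 290, 106]) cube([102, 23, 1558]);
translate([1003, 290, 106]) cube([102, 23, 1558]);
translate([1159, 290, 106]) cube([102, 23, 1558]);
translate([1315, 290, 106]) cube([102, 23, 1558]);
translate([1471, 290, 106]) cube([102, 23, 1558]);
translate([1627, 290, 106]) cube([102, 23, 1558]);
translate([1783, 290, 106]) cube([102, 23, 1558]);
translate([1939, 290, 106]) cube([102, 23, 1558]);
translate([2095, 290, 106]) cube([102, 23, 1558]);
translate([2251, 290, 106]) cube([102, 23, 1558]);
translate([2407, 290, 106]) cube([102, 23, 1558]);
translate([2563, 290, 106]) cube([102, 23, 1558]);


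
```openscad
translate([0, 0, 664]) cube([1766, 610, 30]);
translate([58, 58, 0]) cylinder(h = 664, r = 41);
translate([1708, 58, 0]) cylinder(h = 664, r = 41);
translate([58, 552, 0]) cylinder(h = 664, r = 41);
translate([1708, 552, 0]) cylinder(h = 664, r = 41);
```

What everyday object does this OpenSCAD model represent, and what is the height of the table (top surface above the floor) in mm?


A table. The table height is 694 mm.

A 1766×610×30 slab sits at z = 664 on four Ø82 mm round legs — a table. The top surface is at 664 + 30 = 694 mm.


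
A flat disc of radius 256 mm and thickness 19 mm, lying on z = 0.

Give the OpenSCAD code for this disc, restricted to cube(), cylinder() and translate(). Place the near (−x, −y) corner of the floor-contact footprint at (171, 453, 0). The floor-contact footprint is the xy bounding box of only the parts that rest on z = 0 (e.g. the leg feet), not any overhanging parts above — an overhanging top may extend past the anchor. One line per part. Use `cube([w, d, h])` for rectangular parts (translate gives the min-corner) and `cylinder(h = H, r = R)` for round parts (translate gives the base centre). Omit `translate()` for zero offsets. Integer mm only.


translate([427, 709, 0]) cylinder(h = 19, r = 256);


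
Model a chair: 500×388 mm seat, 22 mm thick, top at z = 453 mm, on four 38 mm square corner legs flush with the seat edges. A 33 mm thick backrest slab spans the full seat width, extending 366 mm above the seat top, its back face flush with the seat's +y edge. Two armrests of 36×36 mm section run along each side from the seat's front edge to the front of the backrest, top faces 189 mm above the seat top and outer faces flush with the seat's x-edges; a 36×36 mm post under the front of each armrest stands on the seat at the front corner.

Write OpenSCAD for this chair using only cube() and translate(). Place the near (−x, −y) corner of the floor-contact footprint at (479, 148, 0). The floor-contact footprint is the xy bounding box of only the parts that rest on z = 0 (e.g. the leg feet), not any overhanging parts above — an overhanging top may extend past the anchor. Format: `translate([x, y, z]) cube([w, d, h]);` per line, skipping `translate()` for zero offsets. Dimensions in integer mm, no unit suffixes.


translate([479, 148, 431]) cube([500, 388, 22]);
translate([479, 148, 0]) cube([38, 38, 431]);
translate([941, 148, 0]) cube([38, 38, 431]);
translate([479, 498, 0]) cube([38, 38, 431]);
translate([941, 498, 0]) cube([38, 38, 431]);
translate([479, 503, 453]) cube([500, 33, 366]);
translate([479, 148, 606]) cube([36, 355, 36]);
translate([943, 148, 606]) cube([36, 355, 36]);
translate([479, 148, 453]) cube([36, 36, 153]);
translate([943, 148, 453]) cube([36, 36, 153]);


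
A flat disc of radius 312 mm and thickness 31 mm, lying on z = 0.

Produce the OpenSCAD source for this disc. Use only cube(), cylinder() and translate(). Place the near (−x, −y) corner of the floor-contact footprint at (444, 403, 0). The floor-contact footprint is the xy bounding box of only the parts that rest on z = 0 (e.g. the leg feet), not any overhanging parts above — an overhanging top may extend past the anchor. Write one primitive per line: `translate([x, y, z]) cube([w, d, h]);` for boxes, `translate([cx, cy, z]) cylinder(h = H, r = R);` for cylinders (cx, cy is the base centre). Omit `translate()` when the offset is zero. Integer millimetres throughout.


translate([756, 715, 0]) cylinder(h = 31, r = 312);


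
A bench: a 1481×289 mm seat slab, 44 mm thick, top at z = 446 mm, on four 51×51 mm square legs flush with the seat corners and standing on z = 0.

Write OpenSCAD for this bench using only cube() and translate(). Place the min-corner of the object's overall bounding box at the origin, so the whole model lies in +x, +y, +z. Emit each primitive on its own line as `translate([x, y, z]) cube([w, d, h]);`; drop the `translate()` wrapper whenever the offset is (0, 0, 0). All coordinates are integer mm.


translate([0, 0, 402]) cube([1481, 289, 44]);
cube([51, 51, 402]);
translate([0, 238, 0]) cube([51, 51, 402]);
translate([1430, 0, 0]) cube([51, 51, 402]);
translate([1430, 238, 0]) cube([51, 51, 402]);


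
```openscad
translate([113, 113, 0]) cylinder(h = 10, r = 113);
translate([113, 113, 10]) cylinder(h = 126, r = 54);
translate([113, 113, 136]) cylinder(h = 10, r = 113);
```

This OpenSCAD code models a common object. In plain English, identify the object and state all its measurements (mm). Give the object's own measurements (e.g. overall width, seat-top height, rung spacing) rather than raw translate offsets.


A spool: two coaxial disc flanges of radius 113 mm and thickness 10 mm, joined by a core cylinder of radius 54 mm and height 126 mm. The lower flange rests on z = 0 and the three cylinders share a vertical axis.


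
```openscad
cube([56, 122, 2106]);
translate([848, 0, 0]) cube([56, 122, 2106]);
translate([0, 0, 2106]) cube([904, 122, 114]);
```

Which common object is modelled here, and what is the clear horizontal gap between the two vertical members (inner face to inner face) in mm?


A door frame. The clear opening width is 792 mm.

Two 2106 mm tall posts with a header on top — a door frame. The left jamb is 56 mm wide at x = 0; the right jamb starts at x = 848. The clear opening is 848 − 56 = 792 mm.


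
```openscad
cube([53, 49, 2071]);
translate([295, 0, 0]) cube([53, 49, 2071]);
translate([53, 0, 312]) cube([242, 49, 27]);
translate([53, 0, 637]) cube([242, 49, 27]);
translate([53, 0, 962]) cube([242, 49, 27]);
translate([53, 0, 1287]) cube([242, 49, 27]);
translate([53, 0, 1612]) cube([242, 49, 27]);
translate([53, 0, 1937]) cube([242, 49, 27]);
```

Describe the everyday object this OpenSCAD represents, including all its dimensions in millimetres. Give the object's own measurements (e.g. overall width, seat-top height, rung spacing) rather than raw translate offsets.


A straight ladder. Two 53×49 mm vertical rails, 2071 mm tall, stand 348 mm apart (outside-to-outside) with their front faces coplanar on the −y side. 6 rungs, each 49 mm deep and 27 mm tall, span between the inner faces of the rails, front faces flush with the rails. The lowest rung's underside is at z = 312 mm and rungs are spaced 325 mm apart (underside to underside).


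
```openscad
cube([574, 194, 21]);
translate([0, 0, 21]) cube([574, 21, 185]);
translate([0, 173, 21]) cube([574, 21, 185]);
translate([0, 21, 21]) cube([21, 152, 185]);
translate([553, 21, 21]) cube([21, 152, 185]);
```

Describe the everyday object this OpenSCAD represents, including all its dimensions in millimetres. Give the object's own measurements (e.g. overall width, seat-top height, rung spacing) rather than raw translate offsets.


An open-topped rectangular box: outside dimensions 574×194×206 mm, with a uniform wall and base thickness of 21 mm. The base is a full 574×194 slab on the floor; four walls sit on top of the base. The front and back walls (the −y and +y sides) span the full width; the two side walls fit between them.


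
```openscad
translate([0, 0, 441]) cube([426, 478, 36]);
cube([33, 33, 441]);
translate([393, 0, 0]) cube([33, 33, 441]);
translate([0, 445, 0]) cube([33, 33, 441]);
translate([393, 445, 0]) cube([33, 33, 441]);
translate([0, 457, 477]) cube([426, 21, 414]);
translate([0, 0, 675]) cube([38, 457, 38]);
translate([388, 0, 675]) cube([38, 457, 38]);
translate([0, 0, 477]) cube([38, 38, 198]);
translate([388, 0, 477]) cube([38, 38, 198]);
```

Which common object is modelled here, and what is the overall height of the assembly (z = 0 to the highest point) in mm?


A chair. The overall height is 891 mm.

A slab on four corner posts with a tall panel at the back — a chair. The seat slab sits at z = 441 with thickness 36, and the 414 mm backrest starts at the seat top, so the overall height is 441 + 36 + 414 = 891 mm.


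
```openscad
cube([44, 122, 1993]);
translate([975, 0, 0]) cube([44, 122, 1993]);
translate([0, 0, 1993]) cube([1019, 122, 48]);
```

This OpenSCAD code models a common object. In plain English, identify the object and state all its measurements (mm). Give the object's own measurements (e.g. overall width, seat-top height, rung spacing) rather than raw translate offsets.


A door frame. The clear opening is 931 mm wide and 1993 mm high. Two 44 mm wide jambs, 122 mm deep, stand either side of the opening from the floor to the top of the opening. A 48 mm thick head sits across the top of both jambs, spanning the full outside width of the frame.


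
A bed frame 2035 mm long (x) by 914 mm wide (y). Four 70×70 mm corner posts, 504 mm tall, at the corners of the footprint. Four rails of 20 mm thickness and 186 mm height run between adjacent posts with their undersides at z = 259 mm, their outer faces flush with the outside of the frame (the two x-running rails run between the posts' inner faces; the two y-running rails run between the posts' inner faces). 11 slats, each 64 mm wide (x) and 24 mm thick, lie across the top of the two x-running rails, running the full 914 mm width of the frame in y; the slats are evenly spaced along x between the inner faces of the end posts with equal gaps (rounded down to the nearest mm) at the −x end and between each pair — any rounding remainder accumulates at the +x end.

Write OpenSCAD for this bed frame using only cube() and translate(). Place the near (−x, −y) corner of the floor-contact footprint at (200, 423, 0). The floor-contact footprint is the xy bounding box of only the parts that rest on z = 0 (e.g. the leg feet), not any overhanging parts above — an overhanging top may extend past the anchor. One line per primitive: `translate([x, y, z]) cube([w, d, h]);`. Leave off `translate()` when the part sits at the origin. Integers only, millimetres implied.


translate([200, 423, 0]) cube([70, 70, 504]);
translate([200, 1267, 0]) cube([70, 70, 504]);
translate([2165, 423, 0]) cube([70, 70, 504]);
translate([2165, 1267, 0]) cube([70, 70, 504]);
translate([270, 423, 259]) cube([1895, 20, 186]);
translate([270, 1317, 259]) cube([1895, 20, 186]);
translate([200, 493, 259]) cube([20, 774, 186]);
translate([2215, 493, 259]) cube([20, 774, 186]);
translate([369, 423, 445]) cube([64, 914, 24]);
translate([532, 423, 445]) cube([64, 914, 24]);
translate([695, 423, 445]) cube([64, 914, 24]);
translate([858, 423, 445]) cube([64, 914, 24]);
translate([1021, 423, 445]) cube([64, 914, 24]);
translate([1184, 423, 445]) cube([64, 914, 24]);
translate([1347, 423, 445]) cube([64, 914, 24]);
translate([1510, 423, 445]) cube([64, 914, 24]);
translate([1673, 423, 445]) cube([64, 914, 24]);
translate([1836, 423, 445]) cube([64, 914, 24]);
translate([1999, 423, 445]) cube([64, 914, 24]);


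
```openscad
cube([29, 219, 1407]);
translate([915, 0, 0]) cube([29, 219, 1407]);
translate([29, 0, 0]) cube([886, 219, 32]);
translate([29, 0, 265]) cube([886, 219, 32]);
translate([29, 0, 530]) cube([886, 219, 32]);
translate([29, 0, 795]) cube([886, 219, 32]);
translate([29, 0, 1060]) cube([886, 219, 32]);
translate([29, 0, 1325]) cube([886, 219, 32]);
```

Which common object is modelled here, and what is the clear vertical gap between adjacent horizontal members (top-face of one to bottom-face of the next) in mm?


A bookshelf. The clear shelf gap is 233 mm.

Two tall side panels with 6 horizontal boards between them — a bookshelf. The first two shelf undersides are at z = 0 and z = 265; with shelf thickness 32, the clear gap is 265 − 0 − 32 = 233 mm.


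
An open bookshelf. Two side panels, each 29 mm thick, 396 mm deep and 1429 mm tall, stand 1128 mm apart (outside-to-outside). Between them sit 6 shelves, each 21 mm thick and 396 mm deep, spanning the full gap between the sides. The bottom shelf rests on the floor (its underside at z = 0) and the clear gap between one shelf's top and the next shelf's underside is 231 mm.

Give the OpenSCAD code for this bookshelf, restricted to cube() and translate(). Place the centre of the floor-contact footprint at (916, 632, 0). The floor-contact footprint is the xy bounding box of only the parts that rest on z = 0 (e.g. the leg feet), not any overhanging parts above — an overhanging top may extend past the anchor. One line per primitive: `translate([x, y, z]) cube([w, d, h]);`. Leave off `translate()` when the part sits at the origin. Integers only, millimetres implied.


translate([352, 434, 0]) cube([29, 396, 1429]);
translate([1451, 434, 0]) cube([29, 396, 1429]);
translate([381, 434, 0]) cube([1070, 396, 21]);
translate([381, 434, 252]) cube([1070, 396, 21]);
translate([381, 434, 504]) cube([1070, 396, 21]);
translate([381, 434, 756]) cube([1070, 396, 21]);
translate([381, 434, 1008]) cube([1070, 396, 21]);
translate([381, 434, 1260]) cube([1070, 396, 21]);


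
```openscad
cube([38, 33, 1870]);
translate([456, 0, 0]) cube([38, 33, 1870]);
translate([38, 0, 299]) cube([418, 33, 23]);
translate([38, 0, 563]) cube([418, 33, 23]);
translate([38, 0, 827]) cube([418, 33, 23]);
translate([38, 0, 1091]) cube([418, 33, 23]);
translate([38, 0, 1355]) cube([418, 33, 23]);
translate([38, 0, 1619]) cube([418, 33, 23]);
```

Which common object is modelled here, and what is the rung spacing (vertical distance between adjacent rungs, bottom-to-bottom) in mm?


A ladder. The rung spacing is 264 mm.

Two tall 38×33 posts with 6 short bars between them — a ladder. Adjacent rungs sit at z = 299 and z = 563, so the spacing is 563 − 299 = 264 mm.


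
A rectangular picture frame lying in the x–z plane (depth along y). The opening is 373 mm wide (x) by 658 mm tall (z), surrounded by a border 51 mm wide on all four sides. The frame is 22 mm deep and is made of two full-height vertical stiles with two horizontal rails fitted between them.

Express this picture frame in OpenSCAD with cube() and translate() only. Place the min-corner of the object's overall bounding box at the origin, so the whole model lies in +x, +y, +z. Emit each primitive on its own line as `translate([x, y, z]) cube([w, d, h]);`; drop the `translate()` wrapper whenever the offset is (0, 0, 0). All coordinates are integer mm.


cube([51, 22, 760]);
translate([424, 0, 0]) cube([51, 22, 760]);
translate([51, 0, 0]) cube([373, 22, 51]);
translate([51, 0, 709]) cube([373, 22, 51]);


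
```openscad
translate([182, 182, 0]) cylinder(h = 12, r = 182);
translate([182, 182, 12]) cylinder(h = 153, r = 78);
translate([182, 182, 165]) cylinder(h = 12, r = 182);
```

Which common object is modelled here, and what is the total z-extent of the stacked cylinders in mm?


A spool. The overall height is 177 mm.

Three coaxial cylinders, large–small–large — a spool. Two 12 mm flanges and a 153 mm core give 12 + 153 + 12 = 177 mm.


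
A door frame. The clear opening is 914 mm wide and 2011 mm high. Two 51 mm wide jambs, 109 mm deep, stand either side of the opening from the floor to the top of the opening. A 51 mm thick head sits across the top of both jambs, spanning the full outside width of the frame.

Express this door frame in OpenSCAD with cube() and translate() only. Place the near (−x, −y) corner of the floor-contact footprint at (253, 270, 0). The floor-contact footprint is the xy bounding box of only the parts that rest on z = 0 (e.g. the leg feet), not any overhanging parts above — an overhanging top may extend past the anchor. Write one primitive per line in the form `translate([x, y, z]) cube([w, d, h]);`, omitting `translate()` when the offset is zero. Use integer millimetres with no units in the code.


translate([253, 270, 0]) cube([51, 109, 2011]);
translate([1218, 270, 0]) cube([51, 109, 2011]);
translate([253, 270, 2011]) cube([1016, 109, 51]);


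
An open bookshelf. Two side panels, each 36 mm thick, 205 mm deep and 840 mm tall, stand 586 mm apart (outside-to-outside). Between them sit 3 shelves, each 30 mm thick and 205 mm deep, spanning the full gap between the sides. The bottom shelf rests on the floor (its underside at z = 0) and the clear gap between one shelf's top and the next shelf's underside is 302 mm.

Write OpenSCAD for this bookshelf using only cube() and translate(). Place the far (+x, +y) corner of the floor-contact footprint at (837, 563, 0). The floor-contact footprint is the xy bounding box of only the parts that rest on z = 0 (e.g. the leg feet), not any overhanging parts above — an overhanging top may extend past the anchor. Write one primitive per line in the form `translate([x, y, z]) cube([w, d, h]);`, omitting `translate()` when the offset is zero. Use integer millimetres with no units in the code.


translate([251, 358, 0]) cube([36, 205, 840]);
translate([801, 358, 0]) cube([36, 205, 840]);
translate([287, 358, 0]) cube([514, 205, 30]);
translate([287, 358, 332]) cube([514, 205, 30]);
translate([287, 358, 664]) cube([514, 205, 30]);


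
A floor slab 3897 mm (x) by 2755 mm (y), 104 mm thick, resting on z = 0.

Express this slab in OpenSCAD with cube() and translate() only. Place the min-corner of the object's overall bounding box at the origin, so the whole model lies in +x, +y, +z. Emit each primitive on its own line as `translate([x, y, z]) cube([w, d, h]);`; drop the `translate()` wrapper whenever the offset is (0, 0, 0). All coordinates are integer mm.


cube([3897, 2755, 104]);


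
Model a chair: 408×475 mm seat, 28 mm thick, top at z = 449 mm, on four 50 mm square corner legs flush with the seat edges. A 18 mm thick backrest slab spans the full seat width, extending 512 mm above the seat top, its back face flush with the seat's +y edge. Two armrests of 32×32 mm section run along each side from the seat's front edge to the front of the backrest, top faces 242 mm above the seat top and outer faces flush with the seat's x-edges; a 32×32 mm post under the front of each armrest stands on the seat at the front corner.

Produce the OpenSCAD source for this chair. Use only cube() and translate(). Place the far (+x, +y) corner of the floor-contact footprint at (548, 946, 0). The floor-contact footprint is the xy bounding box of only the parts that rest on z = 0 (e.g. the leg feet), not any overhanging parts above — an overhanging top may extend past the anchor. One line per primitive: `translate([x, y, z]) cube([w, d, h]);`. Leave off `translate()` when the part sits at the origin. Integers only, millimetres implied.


translate([140, 471, 421]) cube([408, 475, 28]);
translate([140, 471, 0]) cube([50, 50, 421]);
translate([498, 471, 0]) cube([50, 50, 421]);
translate([140, 896, 0]) cube([50, 50, 421]);
translate([498, 896, 0]) cube([50, 50, 421]);
translate([140, 928, 449]) cube([408, 18, 512]);
translate([140, 471, 659]) cube([32, 457, 32]);
translate([516, 471, 659]) cube([32, 457, 32]);
translate([140, 471, 449]) cube([32, 32, 210]);
translate([516, 471, 449]) cube([32, 32, 210]);


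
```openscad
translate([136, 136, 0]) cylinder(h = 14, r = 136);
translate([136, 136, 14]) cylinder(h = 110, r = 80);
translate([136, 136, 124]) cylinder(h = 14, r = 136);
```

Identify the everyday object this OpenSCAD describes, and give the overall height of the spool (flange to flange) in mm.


A spool. The overall height is 138 mm.

Three coaxial cylinders, large–small–large — a spool. Two 14 mm flanges and a 110 mm core give 14 + 110 + 14 = 138 mm.


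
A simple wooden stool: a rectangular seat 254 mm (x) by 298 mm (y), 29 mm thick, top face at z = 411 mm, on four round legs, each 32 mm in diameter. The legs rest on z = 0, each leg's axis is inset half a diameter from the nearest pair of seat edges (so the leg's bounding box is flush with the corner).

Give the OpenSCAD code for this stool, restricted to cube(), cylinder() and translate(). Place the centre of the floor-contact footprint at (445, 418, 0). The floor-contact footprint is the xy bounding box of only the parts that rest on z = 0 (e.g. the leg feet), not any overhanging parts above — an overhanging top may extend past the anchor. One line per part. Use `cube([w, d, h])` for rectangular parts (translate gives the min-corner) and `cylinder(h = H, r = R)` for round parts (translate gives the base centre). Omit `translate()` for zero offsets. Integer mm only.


translate([318, 269, 382]) cube([254, 298, 29]);
translate([334, 285, 0]) cylinder(h = 382, r = 16);
translate([556, 285, 0]) cylinder(h = 382, r = 16);
translate([334, 551, 0]) cylinder(h = 382, r = 16);
translate([556, 551, 0]) cylinder(h = 382, r = 16);


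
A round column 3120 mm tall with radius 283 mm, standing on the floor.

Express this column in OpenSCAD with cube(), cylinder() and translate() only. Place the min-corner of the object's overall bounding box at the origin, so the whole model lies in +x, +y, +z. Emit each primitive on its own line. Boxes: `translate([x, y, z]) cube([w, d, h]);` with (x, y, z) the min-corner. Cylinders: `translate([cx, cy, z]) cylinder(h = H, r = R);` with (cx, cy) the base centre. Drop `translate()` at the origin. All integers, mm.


translate([283, 283, 0]) cylinder(h = 3120, r = 283);


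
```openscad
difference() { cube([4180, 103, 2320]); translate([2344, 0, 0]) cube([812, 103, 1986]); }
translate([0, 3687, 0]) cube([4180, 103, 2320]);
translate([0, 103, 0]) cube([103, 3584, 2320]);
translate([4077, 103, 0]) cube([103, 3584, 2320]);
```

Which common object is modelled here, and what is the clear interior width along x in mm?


A single room. The interior width is 3974 mm.

Four walls enclosing a rectangle with a door in the front wall — a room. Outside width 4180 minus two 103 mm walls gives 3974 mm.


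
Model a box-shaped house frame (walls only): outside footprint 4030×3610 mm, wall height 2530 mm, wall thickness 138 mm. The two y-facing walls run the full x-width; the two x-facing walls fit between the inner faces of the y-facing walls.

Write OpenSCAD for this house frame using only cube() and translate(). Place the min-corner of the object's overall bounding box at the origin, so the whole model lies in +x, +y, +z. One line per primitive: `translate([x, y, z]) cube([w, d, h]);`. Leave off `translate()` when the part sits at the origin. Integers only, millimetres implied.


cube([4030, 138, 2530]);
translate([0, 3472, 0]) cube([4030, 138, 2530]);
translate([0, 138, 0]) cube([138, 3334, 2530]);
translate([3892, 138, 0]) cube([138, 3334, 2530]);


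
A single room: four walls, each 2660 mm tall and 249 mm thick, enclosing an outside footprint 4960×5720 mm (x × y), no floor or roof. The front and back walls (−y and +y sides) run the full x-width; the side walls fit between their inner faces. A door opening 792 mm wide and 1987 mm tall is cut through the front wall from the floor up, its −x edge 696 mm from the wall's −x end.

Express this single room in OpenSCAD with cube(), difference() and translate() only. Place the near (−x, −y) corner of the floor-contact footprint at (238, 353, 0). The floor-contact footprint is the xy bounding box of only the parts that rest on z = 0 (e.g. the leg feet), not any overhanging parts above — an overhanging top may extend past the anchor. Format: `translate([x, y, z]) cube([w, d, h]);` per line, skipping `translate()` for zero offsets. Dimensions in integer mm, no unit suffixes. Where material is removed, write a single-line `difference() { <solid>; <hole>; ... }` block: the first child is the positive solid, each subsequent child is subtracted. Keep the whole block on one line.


difference() { translate([238, 353, 0]) cube([4960, 249, 2660]); translate([934, 353, 0]) cube([792, 249, 1987]); }
translate([238, 5824, 0]) cube([4960, 249, 2660]);
translate([238, 602, 0]) cube([249, 5222, 2660]);
translate([4949, 602, 0]) cube([249, 5222, 2660]);


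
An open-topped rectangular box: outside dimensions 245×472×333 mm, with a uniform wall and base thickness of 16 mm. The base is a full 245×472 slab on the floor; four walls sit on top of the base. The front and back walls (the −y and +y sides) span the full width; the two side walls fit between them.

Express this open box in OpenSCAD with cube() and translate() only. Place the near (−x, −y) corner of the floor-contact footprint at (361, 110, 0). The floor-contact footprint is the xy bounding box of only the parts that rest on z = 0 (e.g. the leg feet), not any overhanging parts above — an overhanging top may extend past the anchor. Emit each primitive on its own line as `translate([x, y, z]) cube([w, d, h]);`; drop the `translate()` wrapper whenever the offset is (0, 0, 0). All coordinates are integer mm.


translate([361, 110, 0]) cube([245, 472, 16]);
translate([361, 110, 16]) cube([245, 16, 317]);
translate([361, 566, 16]) cube([245, 16, 317]);
translate([361, 126, 16]) cube([16, 440, 317]);
translate([590, 126, 16]) cube([16, 440, 317]);


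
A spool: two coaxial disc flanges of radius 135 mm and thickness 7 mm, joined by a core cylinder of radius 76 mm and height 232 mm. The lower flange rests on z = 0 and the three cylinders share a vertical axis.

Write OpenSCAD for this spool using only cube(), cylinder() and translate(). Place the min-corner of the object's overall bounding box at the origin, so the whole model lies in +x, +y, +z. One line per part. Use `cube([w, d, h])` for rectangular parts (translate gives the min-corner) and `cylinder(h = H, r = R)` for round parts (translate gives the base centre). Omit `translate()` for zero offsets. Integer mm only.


translate([135, 135, 0]) cylinder(h = 7, r = 135);
translate([135, 135, 7]) cylinder(h = 232, r = 76);
translate([135, 135, 239]) cylinder(h = 7, r = 135);


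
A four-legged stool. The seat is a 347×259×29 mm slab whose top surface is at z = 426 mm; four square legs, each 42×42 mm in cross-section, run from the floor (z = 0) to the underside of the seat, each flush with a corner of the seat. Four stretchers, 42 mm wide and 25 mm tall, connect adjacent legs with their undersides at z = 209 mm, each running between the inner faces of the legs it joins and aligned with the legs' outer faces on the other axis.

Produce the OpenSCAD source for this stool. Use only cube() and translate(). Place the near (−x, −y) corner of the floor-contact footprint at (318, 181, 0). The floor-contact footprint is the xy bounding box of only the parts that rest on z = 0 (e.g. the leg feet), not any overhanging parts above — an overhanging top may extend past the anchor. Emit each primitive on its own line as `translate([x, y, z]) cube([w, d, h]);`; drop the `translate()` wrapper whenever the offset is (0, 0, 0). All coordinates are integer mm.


translate([318, 181, 397]) cube([347, 259, 29]);
translate([318, 181, 0]) cube([42, 42, 397]);
translate([623, 181, 0]) cube([42, 42, 397]);
translate([318, 398, 0]) cube([42, 42, 397]);
translate([623, 398, 0]) cube([42, 42, 397]);
translate([360, 181, 209]) cube([263, 42, 25]);
translate([360, 398, 209]) cube([263, 42, 25]);
translate([318, 223, 209]) cube([42, 175, 25]);
translate([623, 223, 209]) cube([42, 175, 25]);


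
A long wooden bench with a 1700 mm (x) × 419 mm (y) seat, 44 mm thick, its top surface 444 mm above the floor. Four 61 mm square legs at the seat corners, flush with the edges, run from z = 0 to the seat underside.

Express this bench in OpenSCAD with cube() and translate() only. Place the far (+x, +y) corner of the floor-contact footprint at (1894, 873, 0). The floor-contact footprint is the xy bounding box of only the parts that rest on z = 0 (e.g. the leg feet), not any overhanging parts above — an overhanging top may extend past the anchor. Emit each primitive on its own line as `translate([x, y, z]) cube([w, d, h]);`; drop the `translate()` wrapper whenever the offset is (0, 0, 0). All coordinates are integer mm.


translate([194, 454, 400]) cube([1700, 419, 44]);
translate([194, 454, 0]) cube([61, 61, 400]);
translate([194, 812, 0]) cube([61, 61, 400]);
translate([1833, 454, 0]) cube([61, 61, 400]);
translate([1833, 812, 0]) cube([61, 61, 400]);


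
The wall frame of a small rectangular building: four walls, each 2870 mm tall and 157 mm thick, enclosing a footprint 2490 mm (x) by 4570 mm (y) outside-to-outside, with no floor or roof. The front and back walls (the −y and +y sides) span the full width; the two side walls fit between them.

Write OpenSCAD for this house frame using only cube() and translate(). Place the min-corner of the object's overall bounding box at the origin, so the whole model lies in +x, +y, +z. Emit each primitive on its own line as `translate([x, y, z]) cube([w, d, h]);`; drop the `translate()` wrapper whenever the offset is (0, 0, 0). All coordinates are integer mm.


cube([2490, 157, 2870]);
translate([0, 4413, 0]) cube([2490, 157, 2870]);
translate([0, 157, 0]) cube([157, 4256, 2870]);
translate([2333, 157, 0]) cube([157, 4256, 2870]);


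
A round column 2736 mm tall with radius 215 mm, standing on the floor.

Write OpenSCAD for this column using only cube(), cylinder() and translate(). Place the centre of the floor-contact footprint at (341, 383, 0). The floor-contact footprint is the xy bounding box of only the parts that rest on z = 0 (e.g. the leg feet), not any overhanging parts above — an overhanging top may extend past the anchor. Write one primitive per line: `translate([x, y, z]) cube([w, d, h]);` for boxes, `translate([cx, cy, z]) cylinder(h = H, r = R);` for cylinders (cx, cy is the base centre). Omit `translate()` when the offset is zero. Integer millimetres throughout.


translate([341, 383, 0]) cylinder(h = 2736, r = 215);


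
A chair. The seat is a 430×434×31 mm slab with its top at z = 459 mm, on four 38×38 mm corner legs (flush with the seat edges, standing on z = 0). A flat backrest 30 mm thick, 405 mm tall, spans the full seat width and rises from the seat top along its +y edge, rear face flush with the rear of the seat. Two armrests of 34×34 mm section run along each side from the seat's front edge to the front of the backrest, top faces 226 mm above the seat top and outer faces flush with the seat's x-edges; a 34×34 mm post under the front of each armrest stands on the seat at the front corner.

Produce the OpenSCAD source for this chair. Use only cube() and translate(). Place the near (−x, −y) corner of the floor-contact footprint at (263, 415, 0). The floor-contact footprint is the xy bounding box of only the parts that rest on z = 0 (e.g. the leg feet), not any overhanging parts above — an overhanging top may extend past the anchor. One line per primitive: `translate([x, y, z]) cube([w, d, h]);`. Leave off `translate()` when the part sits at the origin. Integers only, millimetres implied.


translate([263, 415, 428]) cube([430, 434, 31]);
translate([263, 415, 0]) cube([38, 38, 428]);
translate([655, 415, 0]) cube([38, 38, 428]);
translate([263, 811, 0]) cube([38, 38, 428]);
translate([655, 811, 0]) cube([38, 38, 428]);
translate([263, 819, 459]) cube([430, 30, 405]);
translate([263, 415, 651]) cube([34, 404, 34]);
translate([659, 415, 651]) cube([34, 404, 34]);
translate([263, 415, 459]) cube([34, 34, 192]);
translate([659, 415, 459]) cube([34, 34, 192]);


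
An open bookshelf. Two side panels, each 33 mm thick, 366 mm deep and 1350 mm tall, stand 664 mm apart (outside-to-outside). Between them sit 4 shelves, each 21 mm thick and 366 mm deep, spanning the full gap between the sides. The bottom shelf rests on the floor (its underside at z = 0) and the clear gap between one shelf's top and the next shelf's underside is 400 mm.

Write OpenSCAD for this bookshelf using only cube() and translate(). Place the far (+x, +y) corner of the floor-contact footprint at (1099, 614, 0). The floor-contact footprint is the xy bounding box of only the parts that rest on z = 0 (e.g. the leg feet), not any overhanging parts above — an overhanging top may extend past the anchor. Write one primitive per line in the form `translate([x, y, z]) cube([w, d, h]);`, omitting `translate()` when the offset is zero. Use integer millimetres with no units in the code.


translate([435, 248, 0]) cube([33, 366, 1350]);
translate([1066, 248, 0]) cube([33, 366, 1350]);
translate([468, 248, 0]) cube([598, 366, 21]);
translate([468, 248, 421]) cube([598, 366, 21]);
translate([468, 248, 842]) cube([598, 366, 21]);
translate([468, 248, 1263]) cube([598, 366, 21]);


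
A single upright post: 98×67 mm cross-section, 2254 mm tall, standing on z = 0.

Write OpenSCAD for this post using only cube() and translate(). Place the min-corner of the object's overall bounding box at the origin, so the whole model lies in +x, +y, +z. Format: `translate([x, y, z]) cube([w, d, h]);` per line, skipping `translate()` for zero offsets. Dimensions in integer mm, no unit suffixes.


cube([98, 67, 2254]);


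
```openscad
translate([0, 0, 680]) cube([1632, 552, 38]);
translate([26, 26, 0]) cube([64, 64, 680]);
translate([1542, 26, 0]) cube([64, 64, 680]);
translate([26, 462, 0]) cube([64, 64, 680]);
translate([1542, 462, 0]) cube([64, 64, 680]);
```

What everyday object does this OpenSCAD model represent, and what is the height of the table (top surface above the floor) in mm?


A table. The table height is 718 mm.

A 1632×552×38 slab sits at z = 680 on four 64 mm square posts — a table. The top surface is at 680 + 38 = 718 mm.


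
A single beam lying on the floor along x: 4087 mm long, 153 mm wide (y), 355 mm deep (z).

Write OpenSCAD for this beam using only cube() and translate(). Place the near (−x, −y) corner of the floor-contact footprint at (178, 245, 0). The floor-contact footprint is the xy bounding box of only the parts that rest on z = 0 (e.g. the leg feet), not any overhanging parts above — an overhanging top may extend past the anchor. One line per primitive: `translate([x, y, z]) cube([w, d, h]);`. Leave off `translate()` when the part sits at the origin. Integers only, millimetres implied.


translate([178, 245, 0]) cube([4087, 153, 355]);


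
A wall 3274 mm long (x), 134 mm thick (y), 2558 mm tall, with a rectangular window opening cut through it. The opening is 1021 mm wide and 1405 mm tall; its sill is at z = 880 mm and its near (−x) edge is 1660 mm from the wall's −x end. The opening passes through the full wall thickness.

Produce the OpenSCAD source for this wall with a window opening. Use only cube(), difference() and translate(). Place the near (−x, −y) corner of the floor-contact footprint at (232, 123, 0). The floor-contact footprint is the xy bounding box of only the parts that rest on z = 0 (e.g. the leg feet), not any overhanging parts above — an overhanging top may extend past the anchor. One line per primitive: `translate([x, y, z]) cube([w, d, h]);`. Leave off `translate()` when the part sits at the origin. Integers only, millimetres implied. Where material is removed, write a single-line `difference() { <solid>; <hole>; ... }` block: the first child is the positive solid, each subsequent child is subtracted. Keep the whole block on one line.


difference() { translate([232, 123, 0]) cube([3274, 134, 2558]); translate([1892, 123, 880]) cube([1021, 134, 1405]); }


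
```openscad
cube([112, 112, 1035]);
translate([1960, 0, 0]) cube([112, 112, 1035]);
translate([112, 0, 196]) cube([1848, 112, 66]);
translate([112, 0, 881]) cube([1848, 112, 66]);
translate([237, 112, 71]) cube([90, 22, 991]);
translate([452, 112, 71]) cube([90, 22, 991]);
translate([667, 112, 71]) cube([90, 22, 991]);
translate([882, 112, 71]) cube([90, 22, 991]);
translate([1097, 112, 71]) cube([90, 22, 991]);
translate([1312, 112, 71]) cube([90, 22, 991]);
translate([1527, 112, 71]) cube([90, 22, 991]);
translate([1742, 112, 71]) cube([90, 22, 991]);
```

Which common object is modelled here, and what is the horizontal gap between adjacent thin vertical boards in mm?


A fence section. The picket gap is 125 mm.

Two posts, two rails, 8 pickets — a fence section. Span 1848 mm holds 8 pickets of 90 mm with 9 equal gaps: ⌊(1848 − 8·90) / 9⌋ = 125 mm.


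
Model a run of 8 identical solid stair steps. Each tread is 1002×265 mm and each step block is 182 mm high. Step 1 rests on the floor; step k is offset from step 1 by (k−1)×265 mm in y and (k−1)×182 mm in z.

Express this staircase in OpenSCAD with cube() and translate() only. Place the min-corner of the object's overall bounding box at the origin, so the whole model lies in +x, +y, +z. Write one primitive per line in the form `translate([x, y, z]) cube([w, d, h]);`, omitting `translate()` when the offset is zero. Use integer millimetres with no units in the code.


cube([1002, 265, 182]);
translate([0, 265, 182]) cube([1002, 265, 182]);
translate([0, 530, 364]) cube([1002, 265, 182]);
translate([0, 795, 546]) cube([1002, 265, 182]);
translate([0, 1060, 728]) cube([1002, 265, 182]);
translate([0, 1325, 910]) cube([1002, 265, 182]);
translate([0, 1590, 1092]) cube([1002, 265, 182]);
translate([0, 1855, 1274]) cube([1002, 265, 182]);
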